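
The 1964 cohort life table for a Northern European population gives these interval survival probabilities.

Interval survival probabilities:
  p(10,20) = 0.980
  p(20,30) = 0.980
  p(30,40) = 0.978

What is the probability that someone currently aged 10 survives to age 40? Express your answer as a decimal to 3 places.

0.939

The overall survival probability is 0.980 × 0.980 × 0.978.
= 0.939271.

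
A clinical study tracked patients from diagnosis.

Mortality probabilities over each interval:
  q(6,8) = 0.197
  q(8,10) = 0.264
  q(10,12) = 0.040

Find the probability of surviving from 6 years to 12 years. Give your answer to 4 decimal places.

0.5674

Survival from 6 to 12 is the product of surviving each interval: (1 − 0.197) × (1 − 0.264) × (1 − 0.040).
= 0.803 × 0.736 × 0.960 = 0.567368.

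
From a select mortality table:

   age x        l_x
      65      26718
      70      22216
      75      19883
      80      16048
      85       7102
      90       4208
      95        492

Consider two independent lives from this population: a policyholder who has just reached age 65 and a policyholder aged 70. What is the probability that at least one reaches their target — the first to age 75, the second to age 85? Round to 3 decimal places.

p₁ = l_75/l_65 = 19883/26718 = 0.744180; p₂ = l_85/l_70 = 7102/22216 = 0.319680.
P(at least one) = 1 − (1−p₁)(1−p₂) = 1 − 0.255820 × 0.680320 = 0.825961.

0.826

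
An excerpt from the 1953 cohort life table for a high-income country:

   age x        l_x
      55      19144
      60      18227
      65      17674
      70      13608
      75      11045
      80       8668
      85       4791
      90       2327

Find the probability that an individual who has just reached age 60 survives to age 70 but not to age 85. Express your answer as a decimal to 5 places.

We want 10|15q60 = (l_70 − l_85)/l_60.
This is the probability of reaching 70 but not 85, conditional on being alive at 60: (l_70 − l_85) / l_60.
= (13608 − 4791) / 18227 = 8817 / 18227 = 0.483733.

0.48373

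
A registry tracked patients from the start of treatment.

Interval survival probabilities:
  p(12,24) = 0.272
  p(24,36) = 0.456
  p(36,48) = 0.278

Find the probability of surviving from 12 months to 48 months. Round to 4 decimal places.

0.0345

P(survive 12→48) = 0.272 × 0.456 × 0.278.
= 0.034481.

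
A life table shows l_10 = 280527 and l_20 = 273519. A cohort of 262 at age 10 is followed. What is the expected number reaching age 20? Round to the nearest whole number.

255

The relevant probability is 273519/280527 = 0.975018.
Expected number = 262 × 0.975018 = 255.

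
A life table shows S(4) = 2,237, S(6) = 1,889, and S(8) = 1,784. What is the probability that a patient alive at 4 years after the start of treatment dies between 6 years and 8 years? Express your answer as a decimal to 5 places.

This is the probability of reaching 6 but not 8, conditional on being alive at 4: (S(6) − S(8)) / S(4).
= (1,889 − 1,784) / 2,237 = 105 / 2,237 = 0.046938.

0.04694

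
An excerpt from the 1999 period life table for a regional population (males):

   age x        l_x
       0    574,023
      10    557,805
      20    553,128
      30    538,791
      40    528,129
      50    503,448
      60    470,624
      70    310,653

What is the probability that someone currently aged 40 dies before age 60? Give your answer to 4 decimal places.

P(die before 60 | alive at 40) = 1 − l_60/l_40 = 1 − 470,624/528,129 = (57,505)/528,129 = 0.108884.

0.1089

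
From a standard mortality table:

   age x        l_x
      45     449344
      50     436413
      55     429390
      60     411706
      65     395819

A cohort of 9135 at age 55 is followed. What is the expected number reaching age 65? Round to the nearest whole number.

The relevant probability is 395819/429390 = 0.921817.
Expected number = 9135 × 0.921817 = 8421.

8421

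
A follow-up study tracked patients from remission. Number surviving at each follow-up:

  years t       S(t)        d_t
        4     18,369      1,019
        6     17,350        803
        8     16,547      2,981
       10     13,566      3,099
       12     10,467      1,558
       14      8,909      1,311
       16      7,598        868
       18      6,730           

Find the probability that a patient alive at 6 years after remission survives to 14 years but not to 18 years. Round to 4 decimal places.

This is the probability of reaching 14 but not 18, conditional on being alive at 6: (S(14) − S(18)) / S(6).
= (8,909 − 6,730) / 17,350 = 2,179 / 17,350 = 0.125591.

0.1256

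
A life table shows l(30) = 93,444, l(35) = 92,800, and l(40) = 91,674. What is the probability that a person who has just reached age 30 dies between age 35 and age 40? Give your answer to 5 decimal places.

This is the probability of reaching 35 but not 40, conditional on being alive at 30: (l(35) − l(40)) / l(30).
= (92,800 − 91,674) / 93,444 = 1,126 / 93,444 = 0.012050.

0.01205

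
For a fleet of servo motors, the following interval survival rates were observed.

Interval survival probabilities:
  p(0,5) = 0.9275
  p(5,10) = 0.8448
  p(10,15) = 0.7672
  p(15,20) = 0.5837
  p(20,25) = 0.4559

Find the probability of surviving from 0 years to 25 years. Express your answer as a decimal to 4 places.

0.1600

Survival from 0 to 25 is the product of surviving each interval: 0.9275 × 0.8448 × 0.7672 × 0.5837 × 0.4559.
= 0.159969.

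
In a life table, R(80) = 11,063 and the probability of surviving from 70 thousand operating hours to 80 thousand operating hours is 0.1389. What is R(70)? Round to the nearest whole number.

R(70) = R(80) / p = 11,063 / 0.1389 = 79647.

79647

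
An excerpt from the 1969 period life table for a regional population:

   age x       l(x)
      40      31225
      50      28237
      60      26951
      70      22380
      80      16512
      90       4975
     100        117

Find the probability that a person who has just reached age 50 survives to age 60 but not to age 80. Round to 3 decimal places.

0.370

This is the probability of reaching 60 but not 80, conditional on being alive at 50: (l(60) − l(80)) / l(50).
= (26951 − 16512) / 28237 = 10439 / 28237 = 0.369692.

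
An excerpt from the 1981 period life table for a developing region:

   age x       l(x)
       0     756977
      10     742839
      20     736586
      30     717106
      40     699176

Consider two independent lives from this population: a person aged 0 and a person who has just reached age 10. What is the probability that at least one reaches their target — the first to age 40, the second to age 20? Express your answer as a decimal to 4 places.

0.9994

p₁ = l(40)/l(0) = 699176/756977 = 0.923642; p₂ = l(20)/l(10) = 736586/742839 = 0.991582.
P(at least one) = 1 − (1−p₁)(1−p₂) = 1 − 0.076358 × 0.008418 = 0.999357.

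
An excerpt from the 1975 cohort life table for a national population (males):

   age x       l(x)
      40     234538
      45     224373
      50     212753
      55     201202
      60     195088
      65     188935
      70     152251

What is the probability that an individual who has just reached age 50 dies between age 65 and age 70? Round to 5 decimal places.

This is the probability of reaching 65 but not 70, conditional on being alive at 50: (l(65) − l(70)) / l(50).
= (188935 − 152251) / 212753 = 36684 / 212753 = 0.172425.

0.17243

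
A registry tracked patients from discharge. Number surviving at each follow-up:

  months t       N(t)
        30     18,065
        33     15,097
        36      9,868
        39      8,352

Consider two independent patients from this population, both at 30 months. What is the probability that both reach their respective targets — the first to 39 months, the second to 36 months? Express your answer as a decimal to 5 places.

p₁ = N(39)/N(30) = 8,352/18,065 = 0.462330; p₂ = N(36)/N(30) = 9,868/18,065 = 0.546250.
P(both) = p₁ × p₂ = 0.462330 × 0.546250 = 0.252548.

0.25255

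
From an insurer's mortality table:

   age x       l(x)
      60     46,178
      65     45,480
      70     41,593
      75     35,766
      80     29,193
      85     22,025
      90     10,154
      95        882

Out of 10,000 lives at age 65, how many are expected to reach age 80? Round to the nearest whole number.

The relevant probability is 29,193/45,480 = 0.641887.
Expected number = 10,000 × 0.641887 = 6419.

6419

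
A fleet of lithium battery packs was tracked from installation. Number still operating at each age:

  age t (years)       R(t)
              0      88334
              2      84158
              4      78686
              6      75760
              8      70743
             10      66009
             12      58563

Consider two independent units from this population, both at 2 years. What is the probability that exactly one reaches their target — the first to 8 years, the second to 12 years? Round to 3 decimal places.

p₁ = R(8)/R(2) = 70743/84158 = 0.840597; p₂ = R(12)/R(2) = 58563/84158 = 0.695870.
P(exactly one) = p₁(1−p₂) + (1−p₁)p₂ = 0.255651 + 0.110924 = 0.366575.

0.367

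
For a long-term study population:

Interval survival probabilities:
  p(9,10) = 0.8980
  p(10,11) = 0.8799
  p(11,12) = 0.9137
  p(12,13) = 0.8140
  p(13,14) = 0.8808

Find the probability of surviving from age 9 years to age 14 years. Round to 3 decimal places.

Chaining the interval survival probabilities: 0.8980 × 0.8799 × 0.9137 × 0.8140 × 0.8808.
= 0.517625.

0.518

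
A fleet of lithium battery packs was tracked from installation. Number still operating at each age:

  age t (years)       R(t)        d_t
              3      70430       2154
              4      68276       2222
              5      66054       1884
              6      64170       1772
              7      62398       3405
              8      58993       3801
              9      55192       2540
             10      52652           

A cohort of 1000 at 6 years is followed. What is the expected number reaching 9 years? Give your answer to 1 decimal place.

860.1

The relevant probability is 55192/64170 = 0.860090.
Expected number = 1000 × 0.860090 = 860.1.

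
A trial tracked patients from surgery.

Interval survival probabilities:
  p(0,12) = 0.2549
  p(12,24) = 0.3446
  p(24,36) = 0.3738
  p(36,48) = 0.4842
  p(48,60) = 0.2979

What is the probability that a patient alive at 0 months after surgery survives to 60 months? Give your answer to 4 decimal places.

0.0047

The overall survival probability is 0.2549 × 0.3446 × 0.3738 × 0.4842 × 0.2979.
= 0.004736.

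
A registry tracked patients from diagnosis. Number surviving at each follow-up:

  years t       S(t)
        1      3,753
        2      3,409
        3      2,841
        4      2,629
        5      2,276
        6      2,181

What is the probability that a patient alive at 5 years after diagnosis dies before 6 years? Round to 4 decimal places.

P(die before 6 | alive at 5) = 1 − S(6)/S(5) = 1 − 2,181/2,276 = (95)/2,276 = 0.041740.

0.0417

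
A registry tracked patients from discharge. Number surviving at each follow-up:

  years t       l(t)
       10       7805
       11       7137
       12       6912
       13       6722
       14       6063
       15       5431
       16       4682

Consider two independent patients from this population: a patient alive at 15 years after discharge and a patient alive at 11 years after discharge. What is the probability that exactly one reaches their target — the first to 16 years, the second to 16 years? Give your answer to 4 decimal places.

0.3870

p₁ = l(16)/l(15) = 4682/5431 = 0.862088; p₂ = l(16)/l(11) = 4682/7137 = 0.656018.
P(exactly one) = p₁(1−p₂) + (1−p₁)p₂ = 0.296543 + 0.090473 = 0.387016.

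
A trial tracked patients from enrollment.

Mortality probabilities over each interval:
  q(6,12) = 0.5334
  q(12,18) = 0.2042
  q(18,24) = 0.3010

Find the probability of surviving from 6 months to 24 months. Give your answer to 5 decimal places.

P(survive 6→24) = (1 − 0.5334) × (1 − 0.2042) × (1 − 0.3010).
= 0.4666 × 0.7958 × 0.6990 = 0.259553.

0.25955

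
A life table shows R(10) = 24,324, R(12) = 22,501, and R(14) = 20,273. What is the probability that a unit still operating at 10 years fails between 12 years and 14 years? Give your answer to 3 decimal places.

This is the probability of reaching 12 but not 14, conditional on being operational at 10: (R(12) − R(14)) / R(10).
= (22,501 − 20,273) / 24,324 = 2,228 / 24,324 = 0.091597.

0.092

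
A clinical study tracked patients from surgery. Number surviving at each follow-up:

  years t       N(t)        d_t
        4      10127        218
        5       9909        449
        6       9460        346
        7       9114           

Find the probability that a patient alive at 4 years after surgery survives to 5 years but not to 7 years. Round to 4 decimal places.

0.0785

This is the probability of reaching 5 but not 7, conditional on being alive at 4: (N(5) − N(7)) / N(4).
= (9909 − 9114) / 10127 = 795 / 10127 = 0.078503.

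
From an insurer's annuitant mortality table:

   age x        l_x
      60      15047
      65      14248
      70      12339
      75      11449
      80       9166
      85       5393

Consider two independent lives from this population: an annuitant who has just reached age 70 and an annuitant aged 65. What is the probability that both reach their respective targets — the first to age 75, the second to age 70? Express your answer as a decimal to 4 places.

0.8036

p₁ = l_75/l_70 = 11449/12339 = 0.927871; p₂ = l_70/l_65 = 12339/14248 = 0.866016.
P(both) = p₁ × p₂ = 0.927871 × 0.866016 = 0.803551.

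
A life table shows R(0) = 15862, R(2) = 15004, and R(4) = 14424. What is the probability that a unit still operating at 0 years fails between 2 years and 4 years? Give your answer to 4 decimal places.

0.0366

This is the probability of reaching 2 but not 4, conditional on being operational at 0: (R(2) − R(4)) / R(0).
= (15004 − 14424) / 15862 = 580 / 15862 = 0.036565.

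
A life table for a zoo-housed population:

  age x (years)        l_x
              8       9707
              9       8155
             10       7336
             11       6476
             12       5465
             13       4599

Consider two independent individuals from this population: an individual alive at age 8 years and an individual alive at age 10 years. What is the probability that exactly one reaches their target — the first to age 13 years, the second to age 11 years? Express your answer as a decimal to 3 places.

0.520

p₁ = l_13/l_8 = 4599/9707 = 0.473782; p₂ = l_11/l_10 = 6476/7336 = 0.882770.
P(exactly one) = p₁(1−p₂) + (1−p₁)p₂ = 0.055541 + 0.464529 = 0.520071.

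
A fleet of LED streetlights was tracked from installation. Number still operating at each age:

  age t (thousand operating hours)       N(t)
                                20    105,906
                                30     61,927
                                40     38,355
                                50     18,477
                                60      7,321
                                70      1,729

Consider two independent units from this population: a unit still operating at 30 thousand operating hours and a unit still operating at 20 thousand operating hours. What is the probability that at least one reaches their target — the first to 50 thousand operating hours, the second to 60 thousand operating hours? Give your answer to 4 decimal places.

p₁ = N(50)/N(30) = 18,477/61,927 = 0.298367; p₂ = N(60)/N(20) = 7,321/105,906 = 0.069127.
P(at least one) = 1 − (1−p₁)(1−p₂) = 1 − 0.701633 × 0.930873 = 0.346869.

0.3469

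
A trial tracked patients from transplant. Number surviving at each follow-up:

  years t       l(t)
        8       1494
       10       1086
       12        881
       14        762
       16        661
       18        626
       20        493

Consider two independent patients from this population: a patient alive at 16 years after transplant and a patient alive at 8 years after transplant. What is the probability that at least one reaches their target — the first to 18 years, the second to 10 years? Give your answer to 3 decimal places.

p₁ = l(18)/l(16) = 626/661 = 0.947050; p₂ = l(10)/l(8) = 1086/1494 = 0.726908.
P(at least one) = 1 − (1−p₁)(1−p₂) = 1 − 0.052950 × 0.273092 = 0.985540.

0.986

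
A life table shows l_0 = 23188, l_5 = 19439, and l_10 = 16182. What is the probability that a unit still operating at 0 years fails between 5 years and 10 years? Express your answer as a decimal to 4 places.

This is the probability of reaching 5 but not 10, conditional on being operational at 0: (l_5 − l_10) / l_0.
= (19439 − 16182) / 23188 = 3257 / 23188 = 0.140461.

0.1405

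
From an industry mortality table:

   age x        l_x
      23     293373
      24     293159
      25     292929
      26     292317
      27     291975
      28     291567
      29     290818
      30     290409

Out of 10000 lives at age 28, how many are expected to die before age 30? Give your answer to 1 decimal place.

The relevant probability is 1 − 290409/291567 = 0.003972.
Expected number = 10000 × 0.003972 = 39.7.

39.7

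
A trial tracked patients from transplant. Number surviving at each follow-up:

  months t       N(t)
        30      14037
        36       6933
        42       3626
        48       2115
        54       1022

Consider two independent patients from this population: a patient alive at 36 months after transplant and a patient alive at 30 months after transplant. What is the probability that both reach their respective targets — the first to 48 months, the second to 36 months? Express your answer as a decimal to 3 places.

0.151

p₁ = N(48)/N(36) = 2115/6933 = 0.305063; p₂ = N(36)/N(30) = 6933/14037 = 0.493909.
P(both) = p₁ × p₂ = 0.305063 × 0.493909 = 0.150673.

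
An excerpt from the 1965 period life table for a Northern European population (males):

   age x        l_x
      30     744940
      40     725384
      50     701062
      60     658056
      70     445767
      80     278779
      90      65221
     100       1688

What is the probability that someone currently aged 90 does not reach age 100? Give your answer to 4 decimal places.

P(die before 100 | alive at 90) = 1 − l_100/l_90 = 1 − 1688/65221 = (63533)/65221 = 0.974119.

0.9741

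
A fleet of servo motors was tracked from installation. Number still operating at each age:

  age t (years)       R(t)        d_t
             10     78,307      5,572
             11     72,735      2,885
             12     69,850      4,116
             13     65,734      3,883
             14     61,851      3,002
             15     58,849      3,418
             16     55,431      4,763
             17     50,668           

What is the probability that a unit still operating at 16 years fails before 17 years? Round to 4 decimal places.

0.0859

P(fail before 17 | operational at 16) = 1 − R(17)/R(16) = 1 − 50,668/55,431 = (4,763)/55,431 = 0.085927.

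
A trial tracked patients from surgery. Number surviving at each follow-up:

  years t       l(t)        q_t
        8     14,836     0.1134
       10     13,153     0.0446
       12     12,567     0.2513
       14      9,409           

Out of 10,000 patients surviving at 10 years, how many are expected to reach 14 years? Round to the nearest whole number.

The relevant probability is 9,409/13,153 = 0.715350.
Expected number = 10,000 × 0.715350 = 7154.

7154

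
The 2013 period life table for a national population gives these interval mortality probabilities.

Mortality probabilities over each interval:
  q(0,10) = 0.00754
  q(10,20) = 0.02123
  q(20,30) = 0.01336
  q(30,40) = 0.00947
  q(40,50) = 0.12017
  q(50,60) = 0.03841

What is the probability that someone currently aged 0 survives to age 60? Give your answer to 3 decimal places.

Survival from 0 to 60 is the product of surviving each interval: (1 − 0.00754) × (1 − 0.02123) × (1 − 0.01336) × (1 − 0.00947) × (1 − 0.12017) × (1 − 0.03841).
= 0.99246 × 0.97877 × 0.98664 × 0.99053 × 0.87983 × 0.96159 = 0.803172.

0.803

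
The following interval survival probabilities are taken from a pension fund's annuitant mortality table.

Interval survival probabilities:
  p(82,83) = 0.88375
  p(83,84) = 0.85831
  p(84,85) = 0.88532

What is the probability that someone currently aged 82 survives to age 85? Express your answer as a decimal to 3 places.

0.672

The overall survival probability is 0.88375 × 0.85831 × 0.88532.
= 0.671543.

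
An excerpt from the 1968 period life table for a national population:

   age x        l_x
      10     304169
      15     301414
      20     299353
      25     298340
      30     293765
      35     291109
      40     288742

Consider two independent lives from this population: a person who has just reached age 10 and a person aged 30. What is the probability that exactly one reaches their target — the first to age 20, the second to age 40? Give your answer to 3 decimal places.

p₁ = l_20/l_10 = 299353/304169 = 0.984167; p₂ = l_40/l_30 = 288742/293765 = 0.982901.
P(exactly one) = p₁(1−p₂) + (1−p₁)p₂ = 0.016828 + 0.015562 = 0.032391.

0.032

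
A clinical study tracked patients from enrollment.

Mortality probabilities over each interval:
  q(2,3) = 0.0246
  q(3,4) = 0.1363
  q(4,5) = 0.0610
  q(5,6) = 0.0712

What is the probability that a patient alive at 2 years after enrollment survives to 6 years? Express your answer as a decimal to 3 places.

0.735

The overall survival probability is (1 − 0.0246) × (1 − 0.1363) × (1 − 0.0610) × (1 − 0.0712).
= 0.9754 × 0.8637 × 0.9390 × 0.9288 = 0.734740.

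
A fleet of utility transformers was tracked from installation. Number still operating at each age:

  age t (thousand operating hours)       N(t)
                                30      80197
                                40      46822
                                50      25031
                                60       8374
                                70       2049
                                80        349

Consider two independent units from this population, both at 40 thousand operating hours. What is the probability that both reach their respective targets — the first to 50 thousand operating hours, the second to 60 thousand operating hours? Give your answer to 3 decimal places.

p₁ = N(50)/N(40) = 25031/46822 = 0.534599; p₂ = N(60)/N(40) = 8374/46822 = 0.178848.
P(both) = p₁ × p₂ = 0.534599 × 0.178848 = 0.095612.

0.096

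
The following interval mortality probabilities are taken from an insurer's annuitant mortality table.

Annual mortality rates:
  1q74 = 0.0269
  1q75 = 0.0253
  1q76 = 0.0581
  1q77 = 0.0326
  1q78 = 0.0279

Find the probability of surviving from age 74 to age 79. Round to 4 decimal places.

Chaining the interval survival probabilities: (1 − 0.0269) × (1 − 0.0253) × (1 − 0.0581) × (1 − 0.0326) × (1 − 0.0279).
= 0.9731 × 0.9747 × 0.9419 × 0.9674 × 0.9721 = 0.840137.

0.8401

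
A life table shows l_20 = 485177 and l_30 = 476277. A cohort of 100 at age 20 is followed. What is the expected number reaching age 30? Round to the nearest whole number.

The relevant probability is 476277/485177 = 0.981656.
Expected number = 100 × 0.981656 = 98.

98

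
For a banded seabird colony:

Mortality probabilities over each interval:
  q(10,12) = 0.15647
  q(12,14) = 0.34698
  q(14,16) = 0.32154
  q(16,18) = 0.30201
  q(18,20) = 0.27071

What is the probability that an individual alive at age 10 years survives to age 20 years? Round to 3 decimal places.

0.190

Chaining the interval survival probabilities: (1 − 0.15647) × (1 − 0.34698) × (1 − 0.32154) × (1 − 0.30201) × (1 − 0.27071).
= 0.84353 × 0.65302 × 0.67846 × 0.69799 × 0.72929 = 0.190240.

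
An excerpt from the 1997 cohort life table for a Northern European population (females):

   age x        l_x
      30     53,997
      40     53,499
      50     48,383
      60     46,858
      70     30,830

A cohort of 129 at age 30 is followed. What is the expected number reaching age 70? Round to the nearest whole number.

74

The relevant probability is 30,830/53,997 = 0.570958.
Expected number = 129 × 0.570958 = 74.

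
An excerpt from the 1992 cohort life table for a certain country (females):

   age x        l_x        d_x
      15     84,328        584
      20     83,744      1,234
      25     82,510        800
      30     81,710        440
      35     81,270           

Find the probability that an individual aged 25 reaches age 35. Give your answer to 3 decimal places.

The conditional survival probability is l_35/l_25 = 81,270/82,510 = 0.984972.

0.985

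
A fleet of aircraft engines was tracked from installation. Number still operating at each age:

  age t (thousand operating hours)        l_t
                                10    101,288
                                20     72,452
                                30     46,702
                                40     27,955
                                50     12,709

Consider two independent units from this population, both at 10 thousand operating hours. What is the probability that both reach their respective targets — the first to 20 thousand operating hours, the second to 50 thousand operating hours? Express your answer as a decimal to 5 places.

0.08975

p₁ = l_20/l_10 = 72,452/101,288 = 0.715307; p₂ = l_50/l_10 = 12,709/101,288 = 0.125474.
P(both) = p₁ × p₂ = 0.715307 × 0.125474 = 0.089752.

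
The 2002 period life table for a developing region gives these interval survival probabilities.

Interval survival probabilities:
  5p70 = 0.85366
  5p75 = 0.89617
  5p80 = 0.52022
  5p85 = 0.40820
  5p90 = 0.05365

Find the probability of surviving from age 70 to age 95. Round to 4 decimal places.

Chaining the interval survival probabilities: 0.85366 × 0.89617 × 0.52022 × 0.40820 × 0.05365.
= 0.008716.

0.0087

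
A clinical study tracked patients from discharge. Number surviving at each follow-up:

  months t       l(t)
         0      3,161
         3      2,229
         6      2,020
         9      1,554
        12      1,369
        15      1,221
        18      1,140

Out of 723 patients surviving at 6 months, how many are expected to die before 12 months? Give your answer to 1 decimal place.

The relevant probability is 1 − 1,369/2,020 = 0.322277.
Expected number = 723 × 0.322277 = 233.0.

233.0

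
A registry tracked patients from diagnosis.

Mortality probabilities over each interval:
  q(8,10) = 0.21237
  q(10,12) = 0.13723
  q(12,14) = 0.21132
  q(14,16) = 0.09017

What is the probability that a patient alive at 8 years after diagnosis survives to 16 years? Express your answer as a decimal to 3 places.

Chaining the interval survival probabilities: (1 − 0.21237) × (1 − 0.13723) × (1 − 0.21132) × (1 − 0.09017).
= 0.78763 × 0.86277 × 0.78868 × 0.90983 = 0.487616.

0.488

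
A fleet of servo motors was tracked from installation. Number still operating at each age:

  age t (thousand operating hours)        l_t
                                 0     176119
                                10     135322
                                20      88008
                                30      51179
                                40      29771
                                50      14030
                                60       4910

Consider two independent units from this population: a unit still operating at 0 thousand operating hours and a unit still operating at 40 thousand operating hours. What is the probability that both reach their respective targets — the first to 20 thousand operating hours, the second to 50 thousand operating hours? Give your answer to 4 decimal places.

0.2355

p₁ = l_20/l_0 = 88008/176119 = 0.499708; p₂ = l_50/l_40 = 14030/29771 = 0.471264.
P(both) = p₁ × p₂ = 0.499708 × 0.471264 = 0.235494.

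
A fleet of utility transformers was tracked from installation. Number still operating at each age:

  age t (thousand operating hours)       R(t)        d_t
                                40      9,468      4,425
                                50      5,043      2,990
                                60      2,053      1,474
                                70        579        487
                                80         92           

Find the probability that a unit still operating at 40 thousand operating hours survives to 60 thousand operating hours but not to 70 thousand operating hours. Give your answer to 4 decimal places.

0.1557

This is the probability of reaching 60 but not 70, conditional on being operational at 40: (R(60) − R(70)) / R(40).
= (2,053 − 579) / 9,468 = 1,474 / 9,468 = 0.155682.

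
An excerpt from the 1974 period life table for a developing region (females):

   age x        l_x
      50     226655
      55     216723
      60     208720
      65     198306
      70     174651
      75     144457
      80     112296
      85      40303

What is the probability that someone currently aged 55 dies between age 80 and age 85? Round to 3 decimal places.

We want 25|5q55 = (l_80 − l_85)/l_55.
This is the probability of reaching 80 but not 85, conditional on being alive at 55: (l_80 − l_85) / l_55.
= (112296 − 40303) / 216723 = 71993 / 216723 = 0.332189.

0.332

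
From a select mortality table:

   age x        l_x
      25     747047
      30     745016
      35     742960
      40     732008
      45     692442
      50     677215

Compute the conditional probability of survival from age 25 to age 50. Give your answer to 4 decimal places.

0.9065

We want 25p25 = l_50/l_25.
The conditional survival probability is l_50/l_25 = 677215/747047 = 0.906523.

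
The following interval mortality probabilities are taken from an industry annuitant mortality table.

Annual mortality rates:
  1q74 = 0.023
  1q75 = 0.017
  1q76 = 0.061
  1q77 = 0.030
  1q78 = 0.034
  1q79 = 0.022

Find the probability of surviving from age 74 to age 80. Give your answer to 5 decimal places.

0.82642

6p74 = (1 − 0.023) × (1 − 0.017) × (1 − 0.061) × (1 − 0.030) × (1 − 0.034) × (1 − 0.022).
= 0.977 × 0.983 × 0.939 × 0.970 × 0.966 × 0.978 = 0.826421.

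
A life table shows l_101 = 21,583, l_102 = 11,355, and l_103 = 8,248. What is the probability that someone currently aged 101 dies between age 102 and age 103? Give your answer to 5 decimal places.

0.14396

We want 1|1q101 = (l_102 − l_103)/l_101.
This is the probability of reaching 102 but not 103, conditional on being alive at 101: (l_102 − l_103) / l_101.
= (11,355 − 8,248) / 21,583 = 3,107 / 21,583 = 0.143956.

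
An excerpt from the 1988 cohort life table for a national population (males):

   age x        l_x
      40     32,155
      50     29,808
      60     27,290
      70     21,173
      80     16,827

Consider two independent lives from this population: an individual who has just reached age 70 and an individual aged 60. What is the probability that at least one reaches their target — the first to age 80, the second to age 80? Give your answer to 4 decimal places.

0.9213

p₁ = l_80/l_70 = 16,827/21,173 = 0.794739; p₂ = l_80/l_60 = 16,827/27,290 = 0.616599.
P(at least one) = 1 − (1−p₁)(1−p₂) = 1 − 0.205261 × 0.383401 = 0.921303.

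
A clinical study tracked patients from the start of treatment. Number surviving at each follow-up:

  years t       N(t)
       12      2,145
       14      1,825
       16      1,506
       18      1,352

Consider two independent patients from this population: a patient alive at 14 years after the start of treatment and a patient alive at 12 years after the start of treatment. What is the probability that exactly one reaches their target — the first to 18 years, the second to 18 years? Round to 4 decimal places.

p₁ = N(18)/N(14) = 1,352/1,825 = 0.740822; p₂ = N(18)/N(12) = 1,352/2,145 = 0.630303.
P(exactly one) = p₁(1−p₂) + (1−p₁)p₂ = 0.273880 + 0.163361 = 0.437240.

0.4372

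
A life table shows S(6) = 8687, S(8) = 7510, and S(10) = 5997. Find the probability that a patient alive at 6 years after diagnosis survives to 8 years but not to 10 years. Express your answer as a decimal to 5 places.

0.17417

This is the probability of reaching 8 but not 10, conditional on being alive at 6: (S(8) − S(10)) / S(6).
= (7510 − 5997) / 8687 = 1513 / 8687 = 0.174168.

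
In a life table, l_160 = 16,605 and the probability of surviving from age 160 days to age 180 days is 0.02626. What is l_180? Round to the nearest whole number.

l_180 = l_160 × p = 16,605 × 0.02626 = 436.

436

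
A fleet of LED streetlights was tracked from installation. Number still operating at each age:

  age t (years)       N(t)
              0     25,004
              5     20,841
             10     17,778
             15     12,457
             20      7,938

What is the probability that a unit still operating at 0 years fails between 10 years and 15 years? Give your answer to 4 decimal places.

0.2128

This is the probability of reaching 10 but not 15, conditional on being operational at 0: (N(10) − N(15)) / N(0).
= (17,778 − 12,457) / 25,004 = 5,321 / 25,004 = 0.212806.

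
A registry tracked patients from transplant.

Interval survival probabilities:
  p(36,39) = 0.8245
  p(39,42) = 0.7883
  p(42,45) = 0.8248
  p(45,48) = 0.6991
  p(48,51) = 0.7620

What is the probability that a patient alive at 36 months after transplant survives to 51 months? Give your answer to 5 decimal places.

0.28558

The overall survival probability is 0.8245 × 0.7883 × 0.8248 × 0.6991 × 0.7620.
= 0.285578.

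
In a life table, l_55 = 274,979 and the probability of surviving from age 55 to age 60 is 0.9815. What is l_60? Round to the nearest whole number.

269892

l_60 = l_55 × p = 274,979 × 0.9815 = 269892.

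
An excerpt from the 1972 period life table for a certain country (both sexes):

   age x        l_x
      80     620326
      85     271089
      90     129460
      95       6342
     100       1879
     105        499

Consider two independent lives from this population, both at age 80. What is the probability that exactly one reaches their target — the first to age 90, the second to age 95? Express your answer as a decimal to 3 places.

p₁ = l_90/l_80 = 129460/620326 = 0.208697; p₂ = l_95/l_80 = 6342/620326 = 0.010224.
P(exactly one) = p₁(1−p₂) + (1−p₁)p₂ = 0.206563 + 0.008090 = 0.214654.

0.215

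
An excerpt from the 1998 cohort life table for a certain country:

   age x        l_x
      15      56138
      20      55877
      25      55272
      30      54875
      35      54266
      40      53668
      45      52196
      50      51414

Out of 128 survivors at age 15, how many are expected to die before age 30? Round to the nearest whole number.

The relevant probability is 1 − 54875/56138 = 0.022498.
Expected number = 128 × 0.022498 = 3.

3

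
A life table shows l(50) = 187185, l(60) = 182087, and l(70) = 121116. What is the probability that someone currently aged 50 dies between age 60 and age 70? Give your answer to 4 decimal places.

0.3257

This is the probability of reaching 60 but not 70, conditional on being alive at 50: (l(60) − l(70)) / l(50).
= (182087 − 121116) / 187185 = 60971 / 187185 = 0.325726.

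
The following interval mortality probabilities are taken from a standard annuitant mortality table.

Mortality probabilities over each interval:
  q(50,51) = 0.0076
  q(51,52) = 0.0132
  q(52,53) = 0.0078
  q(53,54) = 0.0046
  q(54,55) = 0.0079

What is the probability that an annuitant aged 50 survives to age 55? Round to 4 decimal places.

0.9596

The overall survival probability is (1 − 0.0076) × (1 − 0.0132) × (1 − 0.0078) × (1 − 0.0046) × (1 − 0.0079).
= 0.9924 × 0.9868 × 0.9922 × 0.9954 × 0.9921 = 0.959551.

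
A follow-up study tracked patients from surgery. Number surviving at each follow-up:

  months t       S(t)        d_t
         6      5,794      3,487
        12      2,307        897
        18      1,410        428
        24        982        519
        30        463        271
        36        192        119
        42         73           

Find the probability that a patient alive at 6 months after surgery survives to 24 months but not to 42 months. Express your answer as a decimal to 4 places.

This is the probability of reaching 24 but not 42, conditional on being alive at 6: (S(24) − S(42)) / S(6).
= (982 − 73) / 5,794 = 909 / 5,794 = 0.156886.

0.1569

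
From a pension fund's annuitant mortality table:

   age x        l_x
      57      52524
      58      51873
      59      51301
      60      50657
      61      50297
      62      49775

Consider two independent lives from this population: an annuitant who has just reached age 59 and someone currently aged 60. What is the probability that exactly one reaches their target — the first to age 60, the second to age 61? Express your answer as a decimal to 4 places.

p₁ = l_60/l_59 = 50657/51301 = 0.987447; p₂ = l_61/l_60 = 50297/50657 = 0.992893.
P(exactly one) = p₁(1−p₂) + (1−p₁)p₂ = 0.007018 + 0.012464 = 0.019482.

0.0195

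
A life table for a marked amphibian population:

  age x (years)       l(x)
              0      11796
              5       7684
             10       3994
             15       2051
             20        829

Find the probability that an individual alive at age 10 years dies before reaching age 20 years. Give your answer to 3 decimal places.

0.792

P(die before 20 | alive at 10) = 1 − l(20)/l(10) = 1 − 829/3994 = (3165)/3994 = 0.792439.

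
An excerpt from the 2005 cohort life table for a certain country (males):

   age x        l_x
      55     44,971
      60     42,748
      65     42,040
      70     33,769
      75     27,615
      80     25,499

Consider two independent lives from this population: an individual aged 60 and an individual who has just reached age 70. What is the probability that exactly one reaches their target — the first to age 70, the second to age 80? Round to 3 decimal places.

0.352

p₁ = l_70/l_60 = 33,769/42,748 = 0.789955; p₂ = l_80/l_70 = 25,499/33,769 = 0.755101.
P(exactly one) = p₁(1−p₂) + (1−p₁)p₂ = 0.193459 + 0.158605 = 0.352064.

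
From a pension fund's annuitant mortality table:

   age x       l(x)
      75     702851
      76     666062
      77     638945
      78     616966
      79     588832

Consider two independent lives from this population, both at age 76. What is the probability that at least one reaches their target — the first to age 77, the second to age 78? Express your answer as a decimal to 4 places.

p₁ = l(77)/l(76) = 638945/666062 = 0.959288; p₂ = l(78)/l(76) = 616966/666062 = 0.926289.
P(at least one) = 1 − (1−p₁)(1−p₂) = 1 − 0.040712 × 0.073711 = 0.996999.

0.9970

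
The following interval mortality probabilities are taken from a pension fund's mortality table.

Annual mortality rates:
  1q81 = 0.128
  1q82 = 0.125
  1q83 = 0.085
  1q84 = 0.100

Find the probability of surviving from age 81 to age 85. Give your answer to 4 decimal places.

Survival from 81 to 85 is the product of surviving each interval: (1 − 0.128) × (1 − 0.125) × (1 − 0.085) × (1 − 0.100).
= 0.872 × 0.875 × 0.915 × 0.900 = 0.628331.

0.6283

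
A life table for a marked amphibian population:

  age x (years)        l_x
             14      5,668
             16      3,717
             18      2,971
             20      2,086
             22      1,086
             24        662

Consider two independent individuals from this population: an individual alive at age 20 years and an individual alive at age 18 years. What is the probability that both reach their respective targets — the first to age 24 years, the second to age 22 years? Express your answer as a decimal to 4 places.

0.1160

p₁ = l_24/l_20 = 662/2,086 = 0.317354; p₂ = l_22/l_18 = 1,086/2,971 = 0.365533.
P(both) = p₁ × p₂ = 0.317354 × 0.365533 = 0.116003.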